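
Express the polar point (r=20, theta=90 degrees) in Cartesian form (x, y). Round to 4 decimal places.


x = 20 * cos(90) = 0
y = 20 * sin(90) = 20

(0, 20)


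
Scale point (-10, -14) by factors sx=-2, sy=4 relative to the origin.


Scaling: (x*sx, y*sy) = (-10*-2, -14*4) = (20, -56)

(20, -56)


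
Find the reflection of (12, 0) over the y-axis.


Reflection across y-axis: (x, y) -> (-x, y)
(12, 0) -> (-12, 0)

(-12, 0)


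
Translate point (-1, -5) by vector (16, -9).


Translation: (x+dx, y+dy) = (-1+16, -5+-9) = (15, -14)

(15, -14)


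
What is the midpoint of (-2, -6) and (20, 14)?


Midpoint = ((-2+20)/2, (-6+14)/2) = (9, 4)

(9, 4)


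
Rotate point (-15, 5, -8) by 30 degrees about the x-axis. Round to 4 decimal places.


x' = -15
y' = 5*cos(30) - -8*sin(30) = 8.3301
z' = 5*sin(30) + -8*cos(30) = -4.4282

(-15, 8.3301, -4.4282)


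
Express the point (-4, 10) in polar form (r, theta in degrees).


r = sqrt((-4)^2 + 10^2) = 10.7703
theta = atan2(10, -4) = 111.8014 degrees

r = 10.7703, theta = 111.8014 degrees


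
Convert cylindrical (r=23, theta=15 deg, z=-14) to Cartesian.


x = 23 * cos(15) = 22.2163
y = 23 * sin(15) = 5.9528
z = -14

(22.2163, 5.9528, -14)


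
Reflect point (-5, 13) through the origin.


Reflection through origin: (x, y) -> (-x, -y)
(-5, 13) -> (5, -13)

(5, -13)


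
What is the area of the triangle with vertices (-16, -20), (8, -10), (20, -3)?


Area = |x1(y2-y3) + x2(y3-y1) + x3(y1-y2)| / 2
= |-16*(-10--3) + 8*(-3--20) + 20*(-20--10)| / 2
= 24

24


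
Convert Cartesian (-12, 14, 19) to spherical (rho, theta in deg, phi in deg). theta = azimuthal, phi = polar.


rho = sqrt((-12)^2 + 14^2 + 19^2) = 26.4764
theta = atan2(14, -12) = 130.6013 deg
phi = acos(19/26.4764) = 44.1417 deg

rho = 26.4764, theta = 130.6013 deg, phi = 44.1417 deg


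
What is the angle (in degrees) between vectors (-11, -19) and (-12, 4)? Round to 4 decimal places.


dot = -11*-12 + -19*4 = 56
|u| = 21.9545, |v| = 12.6491
cos(angle) = 0.2017
angle = 78.3664 degrees

78.3664 degrees


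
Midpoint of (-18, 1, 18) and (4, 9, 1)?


Midpoint = ((-18+4)/2, (1+9)/2, (18+1)/2) = (-7, 5, 9.5)

(-7, 5, 9.5)


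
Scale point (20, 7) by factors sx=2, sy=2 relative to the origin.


Scaling: (x*sx, y*sy) = (20*2, 7*2) = (40, 14)

(40, 14)


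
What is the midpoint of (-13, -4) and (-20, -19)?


Midpoint = ((-13+-20)/2, (-4+-19)/2) = (-16.5, -11.5)

(-16.5, -11.5)


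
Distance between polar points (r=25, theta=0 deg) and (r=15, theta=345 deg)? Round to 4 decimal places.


d = sqrt(r1^2 + r2^2 - 2*r1*r2*cos(t2-t1))
d = sqrt(25^2 + 15^2 - 2*25*15*cos(345-0)) = 11.2052

11.2052


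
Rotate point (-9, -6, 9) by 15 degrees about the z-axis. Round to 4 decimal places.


x' = -9*cos(15) - -6*sin(15) = -7.1404
y' = -9*sin(15) + -6*cos(15) = -8.1249
z' = 9

(-7.1404, -8.1249, 9)


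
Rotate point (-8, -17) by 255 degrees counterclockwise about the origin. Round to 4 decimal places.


x' = -8*cos(255) - -17*sin(255) = -14.3502
y' = -8*sin(255) + -17*cos(255) = 12.1273

(-14.3502, 12.1273)


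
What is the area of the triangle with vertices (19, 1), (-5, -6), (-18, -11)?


Area = |x1(y2-y3) + x2(y3-y1) + x3(y1-y2)| / 2
= |19*(-6--11) + -5*(-11-1) + -18*(1--6)| / 2
= 14.5

14.5


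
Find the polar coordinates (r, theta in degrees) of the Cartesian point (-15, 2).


r = sqrt((-15)^2 + 2^2) = 15.1327
theta = atan2(2, -15) = 172.4054 degrees

r = 15.1327, theta = 172.4054 degrees


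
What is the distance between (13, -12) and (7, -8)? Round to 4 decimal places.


d = sqrt((7-13)^2 + (-8--12)^2) = 7.2111

7.2111


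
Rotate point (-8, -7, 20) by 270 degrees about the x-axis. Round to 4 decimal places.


x' = -8
y' = -7*cos(270) - 20*sin(270) = 20
z' = -7*sin(270) + 20*cos(270) = 7

(-8, 20, 7)


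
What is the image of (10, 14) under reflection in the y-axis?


Reflection across y-axis: (x, y) -> (-x, y)
(10, 14) -> (-10, 14)

(-10, 14)


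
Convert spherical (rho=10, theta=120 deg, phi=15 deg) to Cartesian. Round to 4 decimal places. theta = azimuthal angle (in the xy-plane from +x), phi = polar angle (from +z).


x = 10 * sin(15) * cos(120) = -1.2941
y = 10 * sin(15) * sin(120) = 2.2414
z = 10 * cos(15) = 9.6593

(-1.2941, 2.2414, 9.6593)


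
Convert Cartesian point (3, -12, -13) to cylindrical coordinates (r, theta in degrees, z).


r = sqrt(3^2 + (-12)^2) = 12.3693
theta = atan2(-12, 3) = 284.0362 deg
z = -13

r = 12.3693, theta = 284.0362 deg, z = -13


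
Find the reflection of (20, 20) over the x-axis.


Reflection across x-axis: (x, y) -> (x, -y)
(20, 20) -> (20, -20)

(20, -20)


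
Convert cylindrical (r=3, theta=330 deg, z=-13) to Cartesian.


x = 3 * cos(330) = 2.5981
y = 3 * sin(330) = -1.5
z = -13

(2.5981, -1.5, -13)


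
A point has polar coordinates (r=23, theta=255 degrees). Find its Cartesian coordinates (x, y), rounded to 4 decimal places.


x = 23 * cos(255) = -5.9528
y = 23 * sin(255) = -22.2163

(-5.9528, -22.2163)


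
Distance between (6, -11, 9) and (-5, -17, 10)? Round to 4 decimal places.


d = sqrt((-5-6)^2 + (-17--11)^2 + (10-9)^2) = 12.5698

12.5698


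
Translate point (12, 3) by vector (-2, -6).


Translation: (x+dx, y+dy) = (12+-2, 3+-6) = (10, -3)

(10, -3)


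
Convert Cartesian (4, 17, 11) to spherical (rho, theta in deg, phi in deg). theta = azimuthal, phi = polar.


rho = sqrt(4^2 + 17^2 + 11^2) = 20.6398
theta = atan2(17, 4) = 76.7595 deg
phi = acos(11/20.6398) = 57.7949 deg

rho = 20.6398, theta = 76.7595 deg, phi = 57.7949 deg


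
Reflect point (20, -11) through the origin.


Reflection through origin: (x, y) -> (-x, -y)
(20, -11) -> (-20, 11)

(-20, 11)


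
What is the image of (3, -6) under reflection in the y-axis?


Reflection across y-axis: (x, y) -> (-x, y)
(3, -6) -> (-3, -6)

(-3, -6)


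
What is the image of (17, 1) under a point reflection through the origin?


Reflection through origin: (x, y) -> (-x, -y)
(17, 1) -> (-17, -1)

(-17, -1)


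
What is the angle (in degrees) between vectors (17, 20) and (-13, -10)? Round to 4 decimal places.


dot = 17*-13 + 20*-10 = -421
|u| = 26.2488, |v| = 16.4012
cos(angle) = -0.9779
angle = 167.9331 degrees

167.9331 degrees


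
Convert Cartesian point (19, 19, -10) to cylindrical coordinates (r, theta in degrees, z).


r = sqrt(19^2 + 19^2) = 26.8701
theta = atan2(19, 19) = 45 deg
z = -10

r = 26.8701, theta = 45 deg, z = -10


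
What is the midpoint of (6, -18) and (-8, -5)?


Midpoint = ((6+-8)/2, (-18+-5)/2) = (-1, -11.5)

(-1, -11.5)


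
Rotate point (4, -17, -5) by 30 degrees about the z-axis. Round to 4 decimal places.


x' = 4*cos(30) - -17*sin(30) = 11.9641
y' = 4*sin(30) + -17*cos(30) = -12.7224
z' = -5

(11.9641, -12.7224, -5)


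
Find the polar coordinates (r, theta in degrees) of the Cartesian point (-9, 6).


r = sqrt((-9)^2 + 6^2) = 10.8167
theta = atan2(6, -9) = 146.3099 degrees

r = 10.8167, theta = 146.3099 degrees


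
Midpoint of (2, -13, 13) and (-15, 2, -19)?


Midpoint = ((2+-15)/2, (-13+2)/2, (13+-19)/2) = (-6.5, -5.5, -3)

(-6.5, -5.5, -3)


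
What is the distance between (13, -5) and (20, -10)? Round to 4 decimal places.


d = sqrt((20-13)^2 + (-10--5)^2) = 8.6023

8.6023


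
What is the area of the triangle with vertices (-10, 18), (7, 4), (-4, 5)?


Area = |x1(y2-y3) + x2(y3-y1) + x3(y1-y2)| / 2
= |-10*(4-5) + 7*(5-18) + -4*(18-4)| / 2
= 68.5

68.5


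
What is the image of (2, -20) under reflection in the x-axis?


Reflection across x-axis: (x, y) -> (x, -y)
(2, -20) -> (2, 20)

(2, 20)


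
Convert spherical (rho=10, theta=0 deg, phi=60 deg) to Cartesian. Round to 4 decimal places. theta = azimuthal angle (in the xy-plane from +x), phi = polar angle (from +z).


x = 10 * sin(60) * cos(0) = 8.6603
y = 10 * sin(60) * sin(0) = 0
z = 10 * cos(60) = 5

(8.6603, 0, 5)


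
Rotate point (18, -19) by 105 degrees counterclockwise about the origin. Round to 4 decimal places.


x' = 18*cos(105) - -19*sin(105) = 13.6938
y' = 18*sin(105) + -19*cos(105) = 22.3042

(13.6938, 22.3042)


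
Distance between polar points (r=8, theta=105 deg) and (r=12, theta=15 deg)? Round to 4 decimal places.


d = sqrt(r1^2 + r2^2 - 2*r1*r2*cos(t2-t1))
d = sqrt(8^2 + 12^2 - 2*8*12*cos(15-105)) = 14.4222

14.4222


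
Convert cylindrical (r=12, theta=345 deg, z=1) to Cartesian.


x = 12 * cos(345) = 11.5911
y = 12 * sin(345) = -3.1058
z = 1

(11.5911, -3.1058, 1)


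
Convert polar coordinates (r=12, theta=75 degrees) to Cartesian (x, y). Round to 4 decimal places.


x = 12 * cos(75) = 3.1058
y = 12 * sin(75) = 11.5911

(3.1058, 11.5911)


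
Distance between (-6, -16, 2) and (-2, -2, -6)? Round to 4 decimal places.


d = sqrt((-2--6)^2 + (-2--16)^2 + (-6-2)^2) = 16.6132

16.6132


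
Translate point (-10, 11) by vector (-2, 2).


Translation: (x+dx, y+dy) = (-10+-2, 11+2) = (-12, 13)

(-12, 13)


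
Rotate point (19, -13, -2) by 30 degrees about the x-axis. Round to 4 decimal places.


x' = 19
y' = -13*cos(30) - -2*sin(30) = -10.2583
z' = -13*sin(30) + -2*cos(30) = -8.2321

(19, -10.2583, -8.2321)


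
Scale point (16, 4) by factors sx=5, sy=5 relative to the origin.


Scaling: (x*sx, y*sy) = (16*5, 4*5) = (80, 20)

(80, 20)


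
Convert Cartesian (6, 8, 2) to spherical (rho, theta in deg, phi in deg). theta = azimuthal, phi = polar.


rho = sqrt(6^2 + 8^2 + 2^2) = 10.198
theta = atan2(8, 6) = 53.1301 deg
phi = acos(2/10.198) = 78.6901 deg

rho = 10.198, theta = 53.1301 deg, phi = 78.6901 deg


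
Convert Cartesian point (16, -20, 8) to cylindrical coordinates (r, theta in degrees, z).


r = sqrt(16^2 + (-20)^2) = 25.6125
theta = atan2(-20, 16) = 308.6598 deg
z = 8

r = 25.6125, theta = 308.6598 deg, z = 8


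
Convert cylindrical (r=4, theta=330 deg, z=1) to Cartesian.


x = 4 * cos(330) = 3.4641
y = 4 * sin(330) = -2
z = 1

(3.4641, -2, 1)


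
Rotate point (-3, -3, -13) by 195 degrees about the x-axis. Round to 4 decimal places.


x' = -3
y' = -3*cos(195) - -13*sin(195) = -0.4669
z' = -3*sin(195) + -13*cos(195) = 13.3335

(-3, -0.4669, 13.3335)


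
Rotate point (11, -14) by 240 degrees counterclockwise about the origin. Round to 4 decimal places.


x' = 11*cos(240) - -14*sin(240) = -17.6244
y' = 11*sin(240) + -14*cos(240) = -2.5263

(-17.6244, -2.5263)


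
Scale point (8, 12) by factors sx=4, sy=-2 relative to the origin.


Scaling: (x*sx, y*sy) = (8*4, 12*-2) = (32, -24)

(32, -24)


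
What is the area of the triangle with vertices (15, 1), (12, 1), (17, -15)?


Area = |x1(y2-y3) + x2(y3-y1) + x3(y1-y2)| / 2
= |15*(1--15) + 12*(-15-1) + 17*(1-1)| / 2
= 24

24


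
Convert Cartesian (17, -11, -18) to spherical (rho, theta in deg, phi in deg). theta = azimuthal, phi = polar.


rho = sqrt(17^2 + (-11)^2 + (-18)^2) = 27.0924
theta = atan2(-11, 17) = 327.0948 deg
phi = acos(-18/27.0924) = 131.6357 deg

rho = 27.0924, theta = 327.0948 deg, phi = 131.6357 deg


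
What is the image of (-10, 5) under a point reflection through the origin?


Reflection through origin: (x, y) -> (-x, -y)
(-10, 5) -> (10, -5)

(10, -5)


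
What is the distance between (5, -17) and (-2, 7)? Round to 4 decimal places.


d = sqrt((-2-5)^2 + (7--17)^2) = 25

25


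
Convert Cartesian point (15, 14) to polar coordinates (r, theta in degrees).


r = sqrt(15^2 + 14^2) = 20.5183
theta = atan2(14, 15) = 43.0251 degrees

r = 20.5183, theta = 43.0251 degrees


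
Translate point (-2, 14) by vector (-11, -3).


Translation: (x+dx, y+dy) = (-2+-11, 14+-3) = (-13, 11)

(-13, 11)


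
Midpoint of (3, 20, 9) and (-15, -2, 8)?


Midpoint = ((3+-15)/2, (20+-2)/2, (9+8)/2) = (-6, 9, 8.5)

(-6, 9, 8.5)


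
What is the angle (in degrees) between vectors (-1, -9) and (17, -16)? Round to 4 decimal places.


dot = -1*17 + -9*-16 = 127
|u| = 9.0554, |v| = 23.3452
cos(angle) = 0.6008
angle = 53.0759 degrees

53.0759 degrees


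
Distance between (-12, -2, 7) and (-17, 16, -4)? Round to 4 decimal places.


d = sqrt((-17--12)^2 + (16--2)^2 + (-4-7)^2) = 21.6795

21.6795


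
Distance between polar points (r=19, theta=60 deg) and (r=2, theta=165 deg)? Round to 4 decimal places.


d = sqrt(r1^2 + r2^2 - 2*r1*r2*cos(t2-t1))
d = sqrt(19^2 + 2^2 - 2*19*2*cos(165-60)) = 19.613

19.613


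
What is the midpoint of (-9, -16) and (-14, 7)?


Midpoint = ((-9+-14)/2, (-16+7)/2) = (-11.5, -4.5)

(-11.5, -4.5)


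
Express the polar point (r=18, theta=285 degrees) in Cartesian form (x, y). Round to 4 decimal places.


x = 18 * cos(285) = 4.6587
y = 18 * sin(285) = -17.3867

(4.6587, -17.3867)


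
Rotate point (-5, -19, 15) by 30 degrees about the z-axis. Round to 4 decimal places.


x' = -5*cos(30) - -19*sin(30) = 5.1699
y' = -5*sin(30) + -19*cos(30) = -18.9545
z' = 15

(5.1699, -18.9545, 15)


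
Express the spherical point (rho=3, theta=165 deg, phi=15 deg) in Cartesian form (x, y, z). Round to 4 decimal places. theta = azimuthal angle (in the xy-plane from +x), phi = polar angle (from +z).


x = 3 * sin(15) * cos(165) = -0.75
y = 3 * sin(15) * sin(165) = 0.201
z = 3 * cos(15) = 2.8978

(-0.75, 0.201, 2.8978)


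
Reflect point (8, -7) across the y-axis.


Reflection across y-axis: (x, y) -> (-x, y)
(8, -7) -> (-8, -7)

(-8, -7)


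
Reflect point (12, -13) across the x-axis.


Reflection across x-axis: (x, y) -> (x, -y)
(12, -13) -> (12, 13)

(12, 13)


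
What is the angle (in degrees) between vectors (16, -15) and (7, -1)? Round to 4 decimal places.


dot = 16*7 + -15*-1 = 127
|u| = 21.9317, |v| = 7.0711
cos(angle) = 0.8189
angle = 35.0223 degrees

35.0223 degrees


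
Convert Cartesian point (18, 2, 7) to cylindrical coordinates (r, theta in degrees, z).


r = sqrt(18^2 + 2^2) = 18.1108
theta = atan2(2, 18) = 6.3402 deg
z = 7

r = 18.1108, theta = 6.3402 deg, z = 7


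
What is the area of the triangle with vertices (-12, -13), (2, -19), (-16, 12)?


Area = |x1(y2-y3) + x2(y3-y1) + x3(y1-y2)| / 2
= |-12*(-19-12) + 2*(12--13) + -16*(-13--19)| / 2
= 163

163


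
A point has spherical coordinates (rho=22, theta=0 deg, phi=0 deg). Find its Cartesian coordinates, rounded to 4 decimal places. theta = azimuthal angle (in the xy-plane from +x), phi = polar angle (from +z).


x = 22 * sin(0) * cos(0) = 0
y = 22 * sin(0) * sin(0) = 0
z = 22 * cos(0) = 22

(0, 0, 22)


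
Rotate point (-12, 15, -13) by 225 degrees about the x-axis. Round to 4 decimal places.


x' = -12
y' = 15*cos(225) - -13*sin(225) = -19.799
z' = 15*sin(225) + -13*cos(225) = -1.4142

(-12, -19.799, -1.4142)


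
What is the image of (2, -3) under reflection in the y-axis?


Reflection across y-axis: (x, y) -> (-x, y)
(2, -3) -> (-2, -3)

(-2, -3)


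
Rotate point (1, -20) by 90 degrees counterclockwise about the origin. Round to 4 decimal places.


x' = 1*cos(90) - -20*sin(90) = 20
y' = 1*sin(90) + -20*cos(90) = 1

(20, 1)


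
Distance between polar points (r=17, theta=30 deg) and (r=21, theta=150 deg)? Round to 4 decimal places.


d = sqrt(r1^2 + r2^2 - 2*r1*r2*cos(t2-t1))
d = sqrt(17^2 + 21^2 - 2*17*21*cos(150-30)) = 32.9697

32.9697


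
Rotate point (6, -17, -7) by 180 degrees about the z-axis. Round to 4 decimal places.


x' = 6*cos(180) - -17*sin(180) = -6
y' = 6*sin(180) + -17*cos(180) = 17
z' = -7

(-6, 17, -7)


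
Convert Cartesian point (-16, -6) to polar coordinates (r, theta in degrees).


r = sqrt((-16)^2 + (-6)^2) = 17.088
theta = atan2(-6, -16) = 200.556 degrees

r = 17.088, theta = 200.556 degrees


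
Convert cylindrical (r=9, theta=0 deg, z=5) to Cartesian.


x = 9 * cos(0) = 9
y = 9 * sin(0) = 0
z = 5

(9, 0, 5)


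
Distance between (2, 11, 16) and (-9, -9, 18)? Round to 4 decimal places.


d = sqrt((-9-2)^2 + (-9-11)^2 + (18-16)^2) = 22.9129

22.9129


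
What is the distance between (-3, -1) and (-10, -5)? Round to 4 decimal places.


d = sqrt((-10--3)^2 + (-5--1)^2) = 8.0623

8.0623


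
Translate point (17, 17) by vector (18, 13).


Translation: (x+dx, y+dy) = (17+18, 17+13) = (35, 30)

(35, 30)


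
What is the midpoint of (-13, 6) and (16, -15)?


Midpoint = ((-13+16)/2, (6+-15)/2) = (1.5, -4.5)

(1.5, -4.5)


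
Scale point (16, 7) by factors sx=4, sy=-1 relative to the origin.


Scaling: (x*sx, y*sy) = (16*4, 7*-1) = (64, -7)

(64, -7)


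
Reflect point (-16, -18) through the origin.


Reflection through origin: (x, y) -> (-x, -y)
(-16, -18) -> (16, 18)

(16, 18)


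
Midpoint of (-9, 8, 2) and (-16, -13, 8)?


Midpoint = ((-9+-16)/2, (8+-13)/2, (2+8)/2) = (-12.5, -2.5, 5)

(-12.5, -2.5, 5)


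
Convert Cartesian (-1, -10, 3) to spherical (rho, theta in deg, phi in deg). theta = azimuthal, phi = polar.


rho = sqrt((-1)^2 + (-10)^2 + 3^2) = 10.4881
theta = atan2(-10, -1) = 264.2894 deg
phi = acos(3/10.4881) = 73.379 deg

rho = 10.4881, theta = 264.2894 deg, phi = 73.379 deg


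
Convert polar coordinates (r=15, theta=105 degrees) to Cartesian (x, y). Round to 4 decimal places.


x = 15 * cos(105) = -3.8823
y = 15 * sin(105) = 14.4889

(-3.8823, 14.4889)


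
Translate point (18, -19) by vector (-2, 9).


Translation: (x+dx, y+dy) = (18+-2, -19+9) = (16, -10)

(16, -10)


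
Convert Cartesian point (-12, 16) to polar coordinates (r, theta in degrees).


r = sqrt((-12)^2 + 16^2) = 20
theta = atan2(16, -12) = 126.8699 degrees

r = 20, theta = 126.8699 degrees


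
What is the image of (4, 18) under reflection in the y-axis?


Reflection across y-axis: (x, y) -> (-x, y)
(4, 18) -> (-4, 18)

(-4, 18)


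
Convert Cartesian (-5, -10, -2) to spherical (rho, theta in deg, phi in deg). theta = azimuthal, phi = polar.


rho = sqrt((-5)^2 + (-10)^2 + (-2)^2) = 11.3578
theta = atan2(-10, -5) = 243.4349 deg
phi = acos(-2/11.3578) = 100.1421 deg

rho = 11.3578, theta = 243.4349 deg, phi = 100.1421 deg


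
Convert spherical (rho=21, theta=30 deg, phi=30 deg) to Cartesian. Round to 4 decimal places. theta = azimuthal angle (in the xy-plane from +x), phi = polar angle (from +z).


x = 21 * sin(30) * cos(30) = 9.0933
y = 21 * sin(30) * sin(30) = 5.25
z = 21 * cos(30) = 18.1865

(9.0933, 5.25, 18.1865)


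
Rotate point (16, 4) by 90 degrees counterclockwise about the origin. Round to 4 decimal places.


x' = 16*cos(90) - 4*sin(90) = -4
y' = 16*sin(90) + 4*cos(90) = 16

(-4, 16)


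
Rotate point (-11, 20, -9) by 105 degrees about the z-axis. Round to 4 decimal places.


x' = -11*cos(105) - 20*sin(105) = -16.4715
y' = -11*sin(105) + 20*cos(105) = -15.8016
z' = -9

(-16.4715, -15.8016, -9)


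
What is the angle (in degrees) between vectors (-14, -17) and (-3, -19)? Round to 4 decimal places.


dot = -14*-3 + -17*-19 = 365
|u| = 22.0227, |v| = 19.2354
cos(angle) = 0.8616
angle = 30.4998 degrees

30.4998 degrees


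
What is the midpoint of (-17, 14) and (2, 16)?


Midpoint = ((-17+2)/2, (14+16)/2) = (-7.5, 15)

(-7.5, 15)


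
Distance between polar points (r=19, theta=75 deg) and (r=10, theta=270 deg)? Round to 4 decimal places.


d = sqrt(r1^2 + r2^2 - 2*r1*r2*cos(t2-t1))
d = sqrt(19^2 + 10^2 - 2*19*10*cos(270-75)) = 28.7759

28.7759


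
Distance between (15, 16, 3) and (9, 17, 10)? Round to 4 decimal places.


d = sqrt((9-15)^2 + (17-16)^2 + (10-3)^2) = 9.2736

9.2736


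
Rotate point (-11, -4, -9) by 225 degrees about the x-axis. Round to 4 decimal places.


x' = -11
y' = -4*cos(225) - -9*sin(225) = -3.5355
z' = -4*sin(225) + -9*cos(225) = 9.1924

(-11, -3.5355, 9.1924)


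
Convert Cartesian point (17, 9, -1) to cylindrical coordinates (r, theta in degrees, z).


r = sqrt(17^2 + 9^2) = 19.2354
theta = atan2(9, 17) = 27.8973 deg
z = -1

r = 19.2354, theta = 27.8973 deg, z = -1


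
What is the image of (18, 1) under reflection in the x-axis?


Reflection across x-axis: (x, y) -> (x, -y)
(18, 1) -> (18, -1)

(18, -1)


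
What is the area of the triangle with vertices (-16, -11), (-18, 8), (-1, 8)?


Area = |x1(y2-y3) + x2(y3-y1) + x3(y1-y2)| / 2
= |-16*(8-8) + -18*(8--11) + -1*(-11-8)| / 2
= 161.5

161.5


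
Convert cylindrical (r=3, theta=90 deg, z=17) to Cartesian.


x = 3 * cos(90) = 0
y = 3 * sin(90) = 3
z = 17

(0, 3, 17)


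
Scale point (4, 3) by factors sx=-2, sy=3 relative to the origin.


Scaling: (x*sx, y*sy) = (4*-2, 3*3) = (-8, 9)

(-8, 9)


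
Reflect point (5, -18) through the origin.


Reflection through origin: (x, y) -> (-x, -y)
(5, -18) -> (-5, 18)

(-5, 18)


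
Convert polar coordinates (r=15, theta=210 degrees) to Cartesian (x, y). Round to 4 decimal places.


x = 15 * cos(210) = -12.9904
y = 15 * sin(210) = -7.5

(-12.9904, -7.5)


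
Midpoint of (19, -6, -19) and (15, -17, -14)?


Midpoint = ((19+15)/2, (-6+-17)/2, (-19+-14)/2) = (17, -11.5, -16.5)

(17, -11.5, -16.5)


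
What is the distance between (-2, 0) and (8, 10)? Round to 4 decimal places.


d = sqrt((8--2)^2 + (10-0)^2) = 14.1421

14.1421


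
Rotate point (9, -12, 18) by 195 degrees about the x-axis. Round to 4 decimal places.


x' = 9
y' = -12*cos(195) - 18*sin(195) = 16.2499
z' = -12*sin(195) + 18*cos(195) = -14.2808

(9, 16.2499, -14.2808)


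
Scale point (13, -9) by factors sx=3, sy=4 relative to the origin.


Scaling: (x*sx, y*sy) = (13*3, -9*4) = (39, -36)

(39, -36)


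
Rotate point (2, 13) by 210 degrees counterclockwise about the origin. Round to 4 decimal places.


x' = 2*cos(210) - 13*sin(210) = 4.7679
y' = 2*sin(210) + 13*cos(210) = -12.2583

(4.7679, -12.2583)


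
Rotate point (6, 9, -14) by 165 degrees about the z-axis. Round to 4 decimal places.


x' = 6*cos(165) - 9*sin(165) = -8.1249
y' = 6*sin(165) + 9*cos(165) = -7.1404
z' = -14

(-8.1249, -7.1404, -14)


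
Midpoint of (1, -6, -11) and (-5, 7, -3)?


Midpoint = ((1+-5)/2, (-6+7)/2, (-11+-3)/2) = (-2, 0.5, -7)

(-2, 0.5, -7)


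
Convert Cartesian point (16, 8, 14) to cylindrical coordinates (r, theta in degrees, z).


r = sqrt(16^2 + 8^2) = 17.8885
theta = atan2(8, 16) = 26.5651 deg
z = 14

r = 17.8885, theta = 26.5651 deg, z = 14


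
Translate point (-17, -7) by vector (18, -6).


Translation: (x+dx, y+dy) = (-17+18, -7+-6) = (1, -13)

(1, -13)


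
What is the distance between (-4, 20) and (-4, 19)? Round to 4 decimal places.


d = sqrt((-4--4)^2 + (19-20)^2) = 1

1


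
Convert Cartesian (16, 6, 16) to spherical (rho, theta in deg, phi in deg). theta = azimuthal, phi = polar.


rho = sqrt(16^2 + 6^2 + 16^2) = 23.4094
theta = atan2(6, 16) = 20.556 deg
phi = acos(16/23.4094) = 46.8833 deg

rho = 23.4094, theta = 20.556 deg, phi = 46.8833 deg


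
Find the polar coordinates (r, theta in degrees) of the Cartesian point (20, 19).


r = sqrt(20^2 + 19^2) = 27.5862
theta = atan2(19, 20) = 43.5312 degrees

r = 27.5862, theta = 43.5312 degrees


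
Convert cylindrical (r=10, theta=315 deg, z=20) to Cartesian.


x = 10 * cos(315) = 7.0711
y = 10 * sin(315) = -7.0711
z = 20

(7.0711, -7.0711, 20)


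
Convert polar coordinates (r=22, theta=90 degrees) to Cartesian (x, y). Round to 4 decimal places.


x = 22 * cos(90) = 0
y = 22 * sin(90) = 22

(0, 22)


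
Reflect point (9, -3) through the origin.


Reflection through origin: (x, y) -> (-x, -y)
(9, -3) -> (-9, 3)

(-9, 3)


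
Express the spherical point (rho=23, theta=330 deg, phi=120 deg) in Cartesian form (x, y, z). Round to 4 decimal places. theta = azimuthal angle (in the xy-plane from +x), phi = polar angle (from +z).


x = 23 * sin(120) * cos(330) = 17.25
y = 23 * sin(120) * sin(330) = -9.9593
z = 23 * cos(120) = -11.5

(17.25, -9.9593, -11.5)


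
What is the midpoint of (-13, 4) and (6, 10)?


Midpoint = ((-13+6)/2, (4+10)/2) = (-3.5, 7)

(-3.5, 7)


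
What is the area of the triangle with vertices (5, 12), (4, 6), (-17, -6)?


Area = |x1(y2-y3) + x2(y3-y1) + x3(y1-y2)| / 2
= |5*(6--6) + 4*(-6-12) + -17*(12-6)| / 2
= 57

57


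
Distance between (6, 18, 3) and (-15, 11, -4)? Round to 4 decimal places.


d = sqrt((-15-6)^2 + (11-18)^2 + (-4-3)^2) = 23.2164

23.2164


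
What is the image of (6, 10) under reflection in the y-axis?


Reflection across y-axis: (x, y) -> (-x, y)
(6, 10) -> (-6, 10)

(-6, 10)


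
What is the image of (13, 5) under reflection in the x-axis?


Reflection across x-axis: (x, y) -> (x, -y)
(13, 5) -> (13, -5)

(13, -5)


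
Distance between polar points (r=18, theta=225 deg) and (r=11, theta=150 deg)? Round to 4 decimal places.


d = sqrt(r1^2 + r2^2 - 2*r1*r2*cos(t2-t1))
d = sqrt(18^2 + 11^2 - 2*18*11*cos(150-225)) = 18.507

18.507


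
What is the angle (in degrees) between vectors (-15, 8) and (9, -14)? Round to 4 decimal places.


dot = -15*9 + 8*-14 = -247
|u| = 17, |v| = 16.6433
cos(angle) = -0.873
angle = 150.8077 degrees

150.8077 degrees


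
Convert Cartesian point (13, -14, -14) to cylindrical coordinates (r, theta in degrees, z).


r = sqrt(13^2 + (-14)^2) = 19.105
theta = atan2(-14, 13) = 312.8789 deg
z = -14

r = 19.105, theta = 312.8789 deg, z = -14


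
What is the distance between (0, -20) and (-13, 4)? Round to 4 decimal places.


d = sqrt((-13-0)^2 + (4--20)^2) = 27.2947

27.2947


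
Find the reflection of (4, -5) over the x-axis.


Reflection across x-axis: (x, y) -> (x, -y)
(4, -5) -> (4, 5)

(4, 5)


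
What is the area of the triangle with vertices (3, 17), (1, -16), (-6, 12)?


Area = |x1(y2-y3) + x2(y3-y1) + x3(y1-y2)| / 2
= |3*(-16-12) + 1*(12-17) + -6*(17--16)| / 2
= 143.5

143.5


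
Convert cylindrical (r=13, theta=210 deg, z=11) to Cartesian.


x = 13 * cos(210) = -11.2583
y = 13 * sin(210) = -6.5
z = 11

(-11.2583, -6.5, 11)


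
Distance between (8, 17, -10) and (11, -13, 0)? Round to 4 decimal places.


d = sqrt((11-8)^2 + (-13-17)^2 + (0--10)^2) = 31.7648

31.7648


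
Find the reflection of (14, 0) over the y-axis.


Reflection across y-axis: (x, y) -> (-x, y)
(14, 0) -> (-14, 0)

(-14, 0)


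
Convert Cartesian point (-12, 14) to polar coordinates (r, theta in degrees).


r = sqrt((-12)^2 + 14^2) = 18.4391
theta = atan2(14, -12) = 130.6013 degrees

r = 18.4391, theta = 130.6013 degrees


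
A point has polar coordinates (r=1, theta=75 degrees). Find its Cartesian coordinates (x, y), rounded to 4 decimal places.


x = 1 * cos(75) = 0.2588
y = 1 * sin(75) = 0.9659

(0.2588, 0.9659)


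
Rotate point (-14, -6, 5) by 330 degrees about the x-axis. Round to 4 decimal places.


x' = -14
y' = -6*cos(330) - 5*sin(330) = -2.6962
z' = -6*sin(330) + 5*cos(330) = 7.3301

(-14, -2.6962, 7.3301)


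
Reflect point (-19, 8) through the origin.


Reflection through origin: (x, y) -> (-x, -y)
(-19, 8) -> (19, -8)

(19, -8)


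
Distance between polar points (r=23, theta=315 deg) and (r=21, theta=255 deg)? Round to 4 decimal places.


d = sqrt(r1^2 + r2^2 - 2*r1*r2*cos(t2-t1))
d = sqrt(23^2 + 21^2 - 2*23*21*cos(255-315)) = 22.0681

22.0681


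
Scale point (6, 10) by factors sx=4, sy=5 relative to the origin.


Scaling: (x*sx, y*sy) = (6*4, 10*5) = (24, 50)

(24, 50)


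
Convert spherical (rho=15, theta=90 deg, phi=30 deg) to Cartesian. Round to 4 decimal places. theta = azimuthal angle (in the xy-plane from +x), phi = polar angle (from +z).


x = 15 * sin(30) * cos(90) = 0
y = 15 * sin(30) * sin(90) = 7.5
z = 15 * cos(30) = 12.9904

(0, 7.5, 12.9904)


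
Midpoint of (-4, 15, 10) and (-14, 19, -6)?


Midpoint = ((-4+-14)/2, (15+19)/2, (10+-6)/2) = (-9, 17, 2)

(-9, 17, 2)


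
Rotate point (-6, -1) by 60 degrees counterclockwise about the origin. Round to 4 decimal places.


x' = -6*cos(60) - -1*sin(60) = -2.134
y' = -6*sin(60) + -1*cos(60) = -5.6962

(-2.134, -5.6962)


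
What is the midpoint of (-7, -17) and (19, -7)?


Midpoint = ((-7+19)/2, (-17+-7)/2) = (6, -12)

(6, -12)


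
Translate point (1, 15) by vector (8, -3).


Translation: (x+dx, y+dy) = (1+8, 15+-3) = (9, 12)

(9, 12)


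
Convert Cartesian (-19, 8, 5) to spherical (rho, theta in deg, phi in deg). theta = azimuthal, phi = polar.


rho = sqrt((-19)^2 + 8^2 + 5^2) = 21.2132
theta = atan2(8, -19) = 157.1663 deg
phi = acos(5/21.2132) = 76.367 deg

rho = 21.2132, theta = 157.1663 deg, phi = 76.367 deg


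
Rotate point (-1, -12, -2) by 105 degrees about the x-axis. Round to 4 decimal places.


x' = -1
y' = -12*cos(105) - -2*sin(105) = 5.0377
z' = -12*sin(105) + -2*cos(105) = -11.0735

(-1, 5.0377, -11.0735)


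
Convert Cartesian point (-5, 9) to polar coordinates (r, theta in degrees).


r = sqrt((-5)^2 + 9^2) = 10.2956
theta = atan2(9, -5) = 119.0546 degrees

r = 10.2956, theta = 119.0546 degrees


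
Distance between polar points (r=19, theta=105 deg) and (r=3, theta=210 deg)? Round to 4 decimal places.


d = sqrt(r1^2 + r2^2 - 2*r1*r2*cos(t2-t1))
d = sqrt(19^2 + 3^2 - 2*19*3*cos(210-105)) = 19.9876

19.9876


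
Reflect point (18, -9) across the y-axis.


Reflection across y-axis: (x, y) -> (-x, y)
(18, -9) -> (-18, -9)

(-18, -9)


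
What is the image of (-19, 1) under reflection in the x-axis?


Reflection across x-axis: (x, y) -> (x, -y)
(-19, 1) -> (-19, -1)

(-19, -1)


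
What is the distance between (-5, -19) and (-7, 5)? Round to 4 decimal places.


d = sqrt((-7--5)^2 + (5--19)^2) = 24.0832

24.0832


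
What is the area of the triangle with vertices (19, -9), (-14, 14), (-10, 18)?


Area = |x1(y2-y3) + x2(y3-y1) + x3(y1-y2)| / 2
= |19*(14-18) + -14*(18--9) + -10*(-9-14)| / 2
= 112

112


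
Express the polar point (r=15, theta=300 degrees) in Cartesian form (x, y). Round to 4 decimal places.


x = 15 * cos(300) = 7.5
y = 15 * sin(300) = -12.9904

(7.5, -12.9904)


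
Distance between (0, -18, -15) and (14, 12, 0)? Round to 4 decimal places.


d = sqrt((14-0)^2 + (12--18)^2 + (0--15)^2) = 36.3456

36.3456


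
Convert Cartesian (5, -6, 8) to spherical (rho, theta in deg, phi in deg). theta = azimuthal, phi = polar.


rho = sqrt(5^2 + (-6)^2 + 8^2) = 11.1803
theta = atan2(-6, 5) = 309.8056 deg
phi = acos(8/11.1803) = 44.3124 deg

rho = 11.1803, theta = 309.8056 deg, phi = 44.3124 deg


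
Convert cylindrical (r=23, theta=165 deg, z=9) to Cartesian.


x = 23 * cos(165) = -22.2163
y = 23 * sin(165) = 5.9528
z = 9

(-22.2163, 5.9528, 9)


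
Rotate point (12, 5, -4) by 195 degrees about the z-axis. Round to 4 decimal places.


x' = 12*cos(195) - 5*sin(195) = -10.297
y' = 12*sin(195) + 5*cos(195) = -7.9355
z' = -4

(-10.297, -7.9355, -4)


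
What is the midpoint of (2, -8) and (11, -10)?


Midpoint = ((2+11)/2, (-8+-10)/2) = (6.5, -9)

(6.5, -9)


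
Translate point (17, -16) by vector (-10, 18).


Translation: (x+dx, y+dy) = (17+-10, -16+18) = (7, 2)

(7, 2)


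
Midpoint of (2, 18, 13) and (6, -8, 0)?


Midpoint = ((2+6)/2, (18+-8)/2, (13+0)/2) = (4, 5, 6.5)

(4, 5, 6.5)


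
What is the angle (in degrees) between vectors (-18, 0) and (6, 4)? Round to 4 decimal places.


dot = -18*6 + 0*4 = -108
|u| = 18, |v| = 7.2111
cos(angle) = -0.8321
angle = 146.3099 degrees

146.3099 degrees


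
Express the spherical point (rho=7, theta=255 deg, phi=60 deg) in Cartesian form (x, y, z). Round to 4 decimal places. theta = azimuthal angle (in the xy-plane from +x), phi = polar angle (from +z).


x = 7 * sin(60) * cos(255) = -1.569
y = 7 * sin(60) * sin(255) = -5.8556
z = 7 * cos(60) = 3.5

(-1.569, -5.8556, 3.5)


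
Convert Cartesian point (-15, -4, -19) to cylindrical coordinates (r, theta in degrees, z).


r = sqrt((-15)^2 + (-4)^2) = 15.5242
theta = atan2(-4, -15) = 194.9314 deg
z = -19

r = 15.5242, theta = 194.9314 deg, z = -19


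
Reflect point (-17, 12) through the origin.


Reflection through origin: (x, y) -> (-x, -y)
(-17, 12) -> (17, -12)

(17, -12)


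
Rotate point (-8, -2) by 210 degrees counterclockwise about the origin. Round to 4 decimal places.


x' = -8*cos(210) - -2*sin(210) = 5.9282
y' = -8*sin(210) + -2*cos(210) = 5.7321

(5.9282, 5.7321)


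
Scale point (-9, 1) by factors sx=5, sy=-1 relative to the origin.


Scaling: (x*sx, y*sy) = (-9*5, 1*-1) = (-45, -1)

(-45, -1)


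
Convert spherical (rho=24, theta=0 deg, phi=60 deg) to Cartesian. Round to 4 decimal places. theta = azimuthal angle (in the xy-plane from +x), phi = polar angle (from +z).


x = 24 * sin(60) * cos(0) = 20.7846
y = 24 * sin(60) * sin(0) = 0
z = 24 * cos(60) = 12

(20.7846, 0, 12)


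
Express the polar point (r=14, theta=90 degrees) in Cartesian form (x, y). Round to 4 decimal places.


x = 14 * cos(90) = 0
y = 14 * sin(90) = 14

(0, 14)


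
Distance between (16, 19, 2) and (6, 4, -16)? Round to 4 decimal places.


d = sqrt((6-16)^2 + (4-19)^2 + (-16-2)^2) = 25.4755

25.4755


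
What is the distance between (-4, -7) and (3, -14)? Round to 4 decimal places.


d = sqrt((3--4)^2 + (-14--7)^2) = 9.8995

9.8995


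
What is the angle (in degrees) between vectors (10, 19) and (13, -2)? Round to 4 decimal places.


dot = 10*13 + 19*-2 = 92
|u| = 21.4709, |v| = 13.1529
cos(angle) = 0.3258
angle = 70.9876 degrees

70.9876 degrees


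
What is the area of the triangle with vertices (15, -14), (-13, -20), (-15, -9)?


Area = |x1(y2-y3) + x2(y3-y1) + x3(y1-y2)| / 2
= |15*(-20--9) + -13*(-9--14) + -15*(-14--20)| / 2
= 160

160


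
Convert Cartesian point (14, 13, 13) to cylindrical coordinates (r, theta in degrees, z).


r = sqrt(14^2 + 13^2) = 19.105
theta = atan2(13, 14) = 42.8789 deg
z = 13

r = 19.105, theta = 42.8789 deg, z = 13


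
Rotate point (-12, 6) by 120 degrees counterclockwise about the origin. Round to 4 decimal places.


x' = -12*cos(120) - 6*sin(120) = 0.8038
y' = -12*sin(120) + 6*cos(120) = -13.3923

(0.8038, -13.3923)


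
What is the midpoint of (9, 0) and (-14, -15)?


Midpoint = ((9+-14)/2, (0+-15)/2) = (-2.5, -7.5)

(-2.5, -7.5)


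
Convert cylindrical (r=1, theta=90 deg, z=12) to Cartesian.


x = 1 * cos(90) = 0
y = 1 * sin(90) = 1
z = 12

(0, 1, 12)


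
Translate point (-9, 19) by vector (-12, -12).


Translation: (x+dx, y+dy) = (-9+-12, 19+-12) = (-21, 7)

(-21, 7)


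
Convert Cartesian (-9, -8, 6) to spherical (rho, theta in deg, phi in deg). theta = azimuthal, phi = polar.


rho = sqrt((-9)^2 + (-8)^2 + 6^2) = 13.4536
theta = atan2(-8, -9) = 221.6335 deg
phi = acos(6/13.4536) = 63.5142 deg

rho = 13.4536, theta = 221.6335 deg, phi = 63.5142 deg


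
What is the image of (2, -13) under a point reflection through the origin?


Reflection through origin: (x, y) -> (-x, -y)
(2, -13) -> (-2, 13)

(-2, 13)


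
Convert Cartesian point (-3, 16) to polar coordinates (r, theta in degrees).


r = sqrt((-3)^2 + 16^2) = 16.2788
theta = atan2(16, -3) = 100.6197 degrees

r = 16.2788, theta = 100.6197 degrees


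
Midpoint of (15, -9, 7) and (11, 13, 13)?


Midpoint = ((15+11)/2, (-9+13)/2, (7+13)/2) = (13, 2, 10)

(13, 2, 10)


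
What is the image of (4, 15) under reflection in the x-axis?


Reflection across x-axis: (x, y) -> (x, -y)
(4, 15) -> (4, -15)

(4, -15)


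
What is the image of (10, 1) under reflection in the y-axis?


Reflection across y-axis: (x, y) -> (-x, y)
(10, 1) -> (-10, 1)

(-10, 1)


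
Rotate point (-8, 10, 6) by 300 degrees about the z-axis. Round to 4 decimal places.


x' = -8*cos(300) - 10*sin(300) = 4.6603
y' = -8*sin(300) + 10*cos(300) = 11.9282
z' = 6

(4.6603, 11.9282, 6)


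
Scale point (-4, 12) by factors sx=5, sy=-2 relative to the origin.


Scaling: (x*sx, y*sy) = (-4*5, 12*-2) = (-20, -24)

(-20, -24)


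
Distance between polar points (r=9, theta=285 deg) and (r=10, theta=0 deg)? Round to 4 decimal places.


d = sqrt(r1^2 + r2^2 - 2*r1*r2*cos(t2-t1))
d = sqrt(9^2 + 10^2 - 2*9*10*cos(0-285)) = 11.5936

11.5936


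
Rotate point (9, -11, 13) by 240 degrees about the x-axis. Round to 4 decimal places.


x' = 9
y' = -11*cos(240) - 13*sin(240) = 16.7583
z' = -11*sin(240) + 13*cos(240) = 3.0263

(9, 16.7583, 3.0263)


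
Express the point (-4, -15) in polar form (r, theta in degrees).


r = sqrt((-4)^2 + (-15)^2) = 15.5242
theta = atan2(-15, -4) = 255.0686 degrees

r = 15.5242, theta = 255.0686 degrees


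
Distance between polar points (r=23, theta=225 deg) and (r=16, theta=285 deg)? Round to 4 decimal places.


d = sqrt(r1^2 + r2^2 - 2*r1*r2*cos(t2-t1))
d = sqrt(23^2 + 16^2 - 2*23*16*cos(285-225)) = 20.4206

20.4206


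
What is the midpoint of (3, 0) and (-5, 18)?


Midpoint = ((3+-5)/2, (0+18)/2) = (-1, 9)

(-1, 9)


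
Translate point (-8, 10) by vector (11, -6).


Translation: (x+dx, y+dy) = (-8+11, 10+-6) = (3, 4)

(3, 4)


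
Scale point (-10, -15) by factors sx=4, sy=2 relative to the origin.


Scaling: (x*sx, y*sy) = (-10*4, -15*2) = (-40, -30)

(-40, -30)


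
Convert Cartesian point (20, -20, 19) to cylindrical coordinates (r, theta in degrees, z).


r = sqrt(20^2 + (-20)^2) = 28.2843
theta = atan2(-20, 20) = 315 deg
z = 19

r = 28.2843, theta = 315 deg, z = 19


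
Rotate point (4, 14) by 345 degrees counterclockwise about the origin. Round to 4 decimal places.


x' = 4*cos(345) - 14*sin(345) = 7.4872
y' = 4*sin(345) + 14*cos(345) = 12.4877

(7.4872, 12.4877)


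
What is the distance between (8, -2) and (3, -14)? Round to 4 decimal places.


d = sqrt((3-8)^2 + (-14--2)^2) = 13

13


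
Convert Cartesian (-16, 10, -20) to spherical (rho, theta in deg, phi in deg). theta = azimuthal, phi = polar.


rho = sqrt((-16)^2 + 10^2 + (-20)^2) = 27.4955
theta = atan2(10, -16) = 147.9946 deg
phi = acos(-20/27.4955) = 136.6683 deg

rho = 27.4955, theta = 147.9946 deg, phi = 136.6683 deg


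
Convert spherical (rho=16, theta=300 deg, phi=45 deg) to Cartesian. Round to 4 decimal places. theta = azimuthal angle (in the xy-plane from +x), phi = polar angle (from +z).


x = 16 * sin(45) * cos(300) = 5.6569
y = 16 * sin(45) * sin(300) = -9.798
z = 16 * cos(45) = 11.3137

(5.6569, -9.798, 11.3137)


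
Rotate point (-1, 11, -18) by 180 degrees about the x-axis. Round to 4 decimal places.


x' = -1
y' = 11*cos(180) - -18*sin(180) = -11
z' = 11*sin(180) + -18*cos(180) = 18

(-1, -11, 18)


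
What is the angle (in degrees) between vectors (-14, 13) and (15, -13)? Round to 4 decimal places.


dot = -14*15 + 13*-13 = -379
|u| = 19.105, |v| = 19.8494
cos(angle) = -0.9994
angle = 178.0355 degrees

178.0355 degrees


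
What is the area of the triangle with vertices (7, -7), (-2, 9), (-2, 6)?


Area = |x1(y2-y3) + x2(y3-y1) + x3(y1-y2)| / 2
= |7*(9-6) + -2*(6--7) + -2*(-7-9)| / 2
= 13.5

13.5


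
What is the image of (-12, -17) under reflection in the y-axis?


Reflection across y-axis: (x, y) -> (-x, y)
(-12, -17) -> (12, -17)

(12, -17)


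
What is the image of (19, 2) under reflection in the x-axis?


Reflection across x-axis: (x, y) -> (x, -y)
(19, 2) -> (19, -2)

(19, -2)


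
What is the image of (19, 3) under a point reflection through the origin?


Reflection through origin: (x, y) -> (-x, -y)
(19, 3) -> (-19, -3)

(-19, -3)


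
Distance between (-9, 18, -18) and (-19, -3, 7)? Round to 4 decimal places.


d = sqrt((-19--9)^2 + (-3-18)^2 + (7--18)^2) = 34.1467

34.1467


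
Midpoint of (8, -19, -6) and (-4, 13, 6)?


Midpoint = ((8+-4)/2, (-19+13)/2, (-6+6)/2) = (2, -3, 0)

(2, -3, 0)
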